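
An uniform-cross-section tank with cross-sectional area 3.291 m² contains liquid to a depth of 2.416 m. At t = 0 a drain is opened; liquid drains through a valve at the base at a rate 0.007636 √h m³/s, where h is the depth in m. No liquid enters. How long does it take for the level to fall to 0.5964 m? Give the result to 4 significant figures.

674.1 s

Volume balance on the tank: A dh/dt = −0.007636 √h.
This is separable: 2 d(√h)/dt = −0.007636/A, so √h = √h₀ − (0.007636/(2A)) t.
t = 2A(√h₀ − √h)/0.007636 = 2·3.291·(√2.416 − √0.5964)/0.007636
  = 6.58200 × (1.55435 − 0.772269) / 0.007636 = 674.129 s.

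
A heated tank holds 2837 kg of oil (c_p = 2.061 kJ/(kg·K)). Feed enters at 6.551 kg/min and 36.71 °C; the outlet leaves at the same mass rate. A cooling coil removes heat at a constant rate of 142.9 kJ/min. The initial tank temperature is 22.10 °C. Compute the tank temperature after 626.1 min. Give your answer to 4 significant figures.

25.18 °C

Energy balance: M c_p dT/dt = ṁ c_p (T_in − T) − 142.9.
Rearrange: dT/dt = (T_ss − T)/τ with τ = M/ṁ = 433.064 min and T_ss = T_in − Q̇/(ṁ c_p) = 26.1261 °C.
This is linear first-order; T(t) = T_ss + (T₀ − T_ss) e^(−t/τ).
T(626.1) = 26.1261 + (-4.02608)·e^(−626.1/433.064) = 26.1261 + (-4.02608)·0.235570 = 25.1777 °C.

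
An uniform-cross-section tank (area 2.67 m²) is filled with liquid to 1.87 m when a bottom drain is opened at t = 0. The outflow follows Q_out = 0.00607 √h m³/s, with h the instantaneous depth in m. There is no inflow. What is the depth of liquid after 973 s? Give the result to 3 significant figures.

0.0684 m

A dh/dt = −Q_out = −0.00607 √h.
This is separable: 2 d(√h)/dt = −0.00607/A, so √h = √h₀ − (0.00607/(2A)) t.
√h = √1.87 − 0.00607·973/(2·2.67) = 1.3675 − 1.1060 = 0.26147.
h = 0.26147² = 0.068365 m.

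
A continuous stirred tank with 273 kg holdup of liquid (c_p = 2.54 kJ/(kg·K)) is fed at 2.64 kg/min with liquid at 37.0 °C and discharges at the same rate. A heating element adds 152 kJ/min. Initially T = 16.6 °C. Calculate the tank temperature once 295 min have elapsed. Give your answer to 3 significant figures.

57.2 °C

First-law balance (no shaft work): M c_p dT/dt = ṁ c_p (T_in − T) + 152.
Rearrange: dT/dt = (T_ss − T)/τ with τ = M/ṁ = 103.41 min and T_ss = T_in + Q̇/(ṁ c_p) = 59.668 °C.
Solution: T(t) = T_ss + (T₀ − T_ss) e^(−t/τ).
T(295) = 59.668 + (-43.068)·e^(−295/103.41) = 59.668 + (-43.068)·0.057686 = 57.183 °C.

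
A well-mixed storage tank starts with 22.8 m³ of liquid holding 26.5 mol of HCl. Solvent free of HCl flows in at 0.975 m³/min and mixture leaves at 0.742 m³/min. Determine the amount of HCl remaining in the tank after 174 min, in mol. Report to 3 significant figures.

1.02 mol

Let m(t) be the amount of HCl. Volume: V(t) = V₀ + (Q_in − Q_out) t = 22.8 + 0.23300 t; V(174) = 63.342 m³.
Solute balance: dm/dt = 0 − Q_out C = −Q_out m/V(t).
Separate: dm/m = −Q_out dt/V(t) ⇒ ln(m/m₀) = −(Q_out/(Q_in−Q_out)) ln(V/V₀).
m = m₀ (V₀/V)^(Q_out/(Q_in−Q_out)) = 26.5 × (22.8/63.342)^(3.1845) = 1.0235 mol.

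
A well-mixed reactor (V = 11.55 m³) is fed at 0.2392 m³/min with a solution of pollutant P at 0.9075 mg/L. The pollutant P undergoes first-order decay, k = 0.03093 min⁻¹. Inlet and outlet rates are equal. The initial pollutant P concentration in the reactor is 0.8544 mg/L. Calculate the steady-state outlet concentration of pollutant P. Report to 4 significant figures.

V dC/dt = Q(C_in − C) − k V C.
Steady state (dC/dt = 0): C_ss = Q C_in/(Q + kV) = C_in/(1 + kV/Q).
C_ss = 0.2392·0.9075/(0.2392 + 0.03093·11.55) = 0.217074/0.596441 = 0.363949 mg/L.

0.3639 mg/L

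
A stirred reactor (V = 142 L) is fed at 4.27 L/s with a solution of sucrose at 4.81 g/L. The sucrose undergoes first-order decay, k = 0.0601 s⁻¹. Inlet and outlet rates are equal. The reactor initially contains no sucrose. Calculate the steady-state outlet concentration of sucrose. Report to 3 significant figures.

1.60 g/L

V dC/dt = Q(C_in − C) − k V C.
Steady state (dC/dt = 0): C_ss = Q C_in/(Q + kV) = C_in/(1 + kV/Q).
C_ss = 4.27·4.81/(4.27 + 0.0601·142) = 20.539/12.804 = 1.6041 g/L.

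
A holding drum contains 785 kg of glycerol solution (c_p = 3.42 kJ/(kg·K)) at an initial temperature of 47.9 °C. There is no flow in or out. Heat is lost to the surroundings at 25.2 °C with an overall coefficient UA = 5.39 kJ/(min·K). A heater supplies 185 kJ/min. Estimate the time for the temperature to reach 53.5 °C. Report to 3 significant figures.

Unsteady energy balance on the tank contents: M c_p dT/dt = −UA(T − T_amb) + Q̇.
τ = M c_p/UA = 498.09 min; T_ss = T_amb + Q̇/UA = 25.2 + 185/5.39 = 59.523 °C.
T(t) = T_ss + (T₀ − T_ss)e^(−t/τ); set T = 53.5:
t = −τ ln[(T − T_ss)/(T₀ − T_ss)] = −498.09 · ln(0.51819) = 327.45 min.

327 min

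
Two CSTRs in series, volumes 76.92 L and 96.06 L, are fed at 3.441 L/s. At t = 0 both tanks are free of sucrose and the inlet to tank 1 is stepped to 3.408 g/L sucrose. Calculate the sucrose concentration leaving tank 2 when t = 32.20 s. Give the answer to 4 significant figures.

1.254 g/L

Time constants: τᵢ = Vᵢ/Q for each well-mixed tank.
τ₁ = 76.92/3.441 = 22.3540 s; τ₂ = 96.06/3.441 = 27.9163 s.
Tank 1: C₁ = C_in(1 − e^(−t/τ₁)). Tank 2 (τ₁ ≠ τ₂): C₂ = C_in[1 − (τ₁ e^(−t/τ₁) − τ₂ e^(−t/τ₂))/(τ₁ − τ₂)].
At t = 32.20: e^(−t/τ₁) = 0.236819, e^(−t/τ₂) = 0.315547.
C₂ = 3.408·[1 − (22.3540·0.236819 − 27.9163·0.315547)/(-5.56234)] = 3.408·0.368060 = 1.25435 g/L.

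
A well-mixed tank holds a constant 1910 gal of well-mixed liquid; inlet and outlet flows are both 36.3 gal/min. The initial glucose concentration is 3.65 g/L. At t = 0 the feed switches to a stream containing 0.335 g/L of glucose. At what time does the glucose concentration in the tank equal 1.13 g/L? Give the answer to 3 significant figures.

75.1 min

Accumulation = in − out for the solute gives V dC/dt = Q(C_in − C), so τ = V/Q = 52.617 min.
C(t) = C_in + (C₀ − C_in) e^(−t/τ). Set C = 1.13 and solve for t:
e^(−t/τ) = (C − C_in)/(C₀ − C_in) = (1.13 − 0.335)/(3.65 − 0.335) = 0.23982
t = −τ ln(…) = 52.617 × 1.4279 = 75.130 min.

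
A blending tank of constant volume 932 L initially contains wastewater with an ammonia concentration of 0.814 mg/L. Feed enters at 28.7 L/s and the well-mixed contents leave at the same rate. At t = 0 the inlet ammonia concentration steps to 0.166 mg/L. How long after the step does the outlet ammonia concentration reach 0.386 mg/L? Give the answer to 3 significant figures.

35.1 s

Species balance: V dC/dt = Q(C_in − C) ⇒ τ = V/Q = 32.474 s.
C(t) = C_in + (C₀ − C_in) e^(−t/τ). Set C = 0.386 and solve for t:
e^(−t/τ) = (C − C_in)/(C₀ − C_in) = (0.386 − 0.166)/(0.814 − 0.166) = 0.33951
t = −τ ln(…) = 32.474 × 1.0803 = 35.080 s.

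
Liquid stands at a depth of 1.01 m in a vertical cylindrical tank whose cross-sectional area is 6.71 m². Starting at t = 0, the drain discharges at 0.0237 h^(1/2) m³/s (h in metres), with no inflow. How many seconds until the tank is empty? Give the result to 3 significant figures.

569 s

A dh/dt = −Q_out = −0.0237 √h.
Separate and integrate: 2(√h − √h₀) = −(0.0237/A) t.
Set h = 0: 2√h₀ = (0.0237/A) t_empty ⇒ t_empty = 2A√h₀/0.0237.
t_empty = 2·6.71·√1.01/0.0237 = 13.420·1.0050/0.0237 = 569.07 s.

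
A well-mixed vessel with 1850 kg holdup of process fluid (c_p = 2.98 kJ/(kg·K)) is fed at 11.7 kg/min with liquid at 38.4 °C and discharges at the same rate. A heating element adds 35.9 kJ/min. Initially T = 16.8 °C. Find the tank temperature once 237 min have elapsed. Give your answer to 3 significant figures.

M c_p dT/dt = ṁ c_p (T_in − T) + Q̇.
τ = M/ṁ = 158.12 min; T_ss = T_in + Q̇/(ṁ c_p) = 38.4 + 35.9/(11.7·2.98) = 39.430 °C.
Solution: T(t) = T_ss + (T₀ − T_ss) e^(−t/τ).
T(237) = 39.430 + (-22.630)·e^(−237/158.12) = 39.430 + (-22.630)·0.22338 = 34.375 °C.

34.4 °C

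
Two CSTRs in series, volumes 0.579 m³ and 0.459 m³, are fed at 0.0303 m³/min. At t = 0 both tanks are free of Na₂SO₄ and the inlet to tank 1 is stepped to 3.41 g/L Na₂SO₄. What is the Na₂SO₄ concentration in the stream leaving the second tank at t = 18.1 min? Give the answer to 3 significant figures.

0.978 g/L

Each tank obeys Vᵢ dCᵢ/dt = Q(Cᵢ₋₁ − Cᵢ), so τᵢ = Vᵢ/Q.
τ₁ = 0.579/0.0303 = 19.109 min; τ₂ = 0.459/0.0303 = 15.149 min.
Solving the cascade with C₁(0)=C₂(0)=0 gives C₂(t) = C_in[1 − (τ₁ e^(−t/τ₁) − τ₂ e^(−t/τ₂))/(τ₁ − τ₂)].
At t = 18.1: e^(−t/τ₁) = 0.38782, e^(−t/τ₂) = 0.30275.
C₂ = 3.41·[1 − (19.109·0.38782 − 15.149·0.30275)/(3.9604)] = 3.41·0.28678 = 0.97791 g/L.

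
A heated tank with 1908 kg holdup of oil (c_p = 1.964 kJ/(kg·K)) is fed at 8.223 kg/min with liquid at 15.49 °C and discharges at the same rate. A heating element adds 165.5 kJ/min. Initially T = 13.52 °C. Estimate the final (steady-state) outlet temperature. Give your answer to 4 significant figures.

25.74 °C

Heat balance on the well-mixed liquid: M c_p dT/dt = ṁ c_p (T_in − T) + 165.5.
At steady state dT/dt = 0 ⇒ T_ss = T_in + Q̇/(ṁ c_p) = 15.49 + 165.5/(8.223·1.964) = 25.7377 °C.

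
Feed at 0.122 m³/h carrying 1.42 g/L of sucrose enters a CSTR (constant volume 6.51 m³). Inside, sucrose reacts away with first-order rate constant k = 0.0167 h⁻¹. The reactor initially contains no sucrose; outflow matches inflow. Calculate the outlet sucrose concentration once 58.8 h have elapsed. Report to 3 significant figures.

0.657 g/L

Accumulation = in − out − consumed: V dC/dt = Q C_in − Q C − k V C.
This is linear with rate a = Q/V + k = 0.035440 h⁻¹.
C_ss = Q C_in/(Q + kV) = 0.75088 g/L; C(t) = C_ss + (C₀ − C_ss) e^(−a t).
C(58.8) = 0.75088 + (-0.75088)·e^(−0.035440·58.8) = 0.75088 + (-0.75088)·0.12444 = 0.65743 g/L.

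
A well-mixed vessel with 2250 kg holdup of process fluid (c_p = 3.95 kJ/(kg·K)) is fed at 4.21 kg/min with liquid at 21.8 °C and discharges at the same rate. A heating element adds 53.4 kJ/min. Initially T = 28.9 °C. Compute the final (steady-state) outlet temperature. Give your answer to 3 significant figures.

M c_p dT/dt = ṁ c_p (T_in − T) + Q̇.
At steady state dT/dt = 0 ⇒ T_ss = T_in + Q̇/(ṁ c_p) = 21.8 + 53.4/(4.21·3.95) = 25.011 °C.

25.0 °C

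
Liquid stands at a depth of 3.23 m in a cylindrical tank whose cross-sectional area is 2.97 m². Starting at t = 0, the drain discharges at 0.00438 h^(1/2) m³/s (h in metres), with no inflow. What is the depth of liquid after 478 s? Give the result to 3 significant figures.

Unsteady balance on liquid volume: A dh/dt = −0.00438 √h.
∫ h^(−1/2) dh = −(0.00438/A) ∫ dt, giving 2√h = 2√h₀ − (0.00438/A) t.
√h = √3.23 − 0.00438·478/(2·2.97) = 1.7972 − 0.35246 = 1.4448.
h = 1.4448² = 2.0873 m.

2.09 m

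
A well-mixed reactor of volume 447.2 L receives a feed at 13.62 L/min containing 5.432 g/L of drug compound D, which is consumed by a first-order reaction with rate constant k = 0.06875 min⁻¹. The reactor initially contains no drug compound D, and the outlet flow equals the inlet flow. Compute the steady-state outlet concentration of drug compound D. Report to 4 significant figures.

1.668 g/L

Species balance: V dC/dt = Q C_in − Q C − k V C.
At steady state: 0 = Q C_in − (Q + kV) C_ss, so C_ss = Q C_in/(Q + kV).
C_ss = 13.62·5.432/(13.62 + 0.06875·447.2) = 73.9838/44.3650 = 1.66762 g/L.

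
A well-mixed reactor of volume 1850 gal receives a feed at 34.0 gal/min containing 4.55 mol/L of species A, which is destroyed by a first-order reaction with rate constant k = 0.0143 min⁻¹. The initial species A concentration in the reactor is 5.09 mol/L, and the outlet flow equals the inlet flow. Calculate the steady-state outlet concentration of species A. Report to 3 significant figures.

2.56 mol/L

Accumulation = in − out − consumed: V dC/dt = Q C_in − Q C − k V C.
Steady state (dC/dt = 0): C_ss = Q C_in/(Q + kV) = C_in/(1 + kV/Q).
C_ss = 34.0·4.55/(34.0 + 0.0143·1850) = 154.70/60.455 = 2.5589 mol/L.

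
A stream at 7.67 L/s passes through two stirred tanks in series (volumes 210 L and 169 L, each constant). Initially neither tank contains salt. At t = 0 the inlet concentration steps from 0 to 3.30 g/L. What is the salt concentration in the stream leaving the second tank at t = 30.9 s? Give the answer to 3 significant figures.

Each tank obeys Vᵢ dCᵢ/dt = Q(Cᵢ₋₁ − Cᵢ), so τᵢ = Vᵢ/Q.
τ₁ = 210/7.67 = 27.379 s; τ₂ = 169/7.67 = 22.034 s.
Solving the cascade with C₁(0)=C₂(0)=0 gives C₂(t) = C_in[1 − (τ₁ e^(−t/τ₁) − τ₂ e^(−t/τ₂))/(τ₁ − τ₂)].
At t = 30.9: e^(−t/τ₁) = 0.32349, e^(−t/τ₂) = 0.24601.
C₂ = 3.30·[1 − (27.379·0.32349 − 22.034·0.24601)/(5.3455)] = 3.30·0.35714 = 1.1786 g/L.

1.18 g/L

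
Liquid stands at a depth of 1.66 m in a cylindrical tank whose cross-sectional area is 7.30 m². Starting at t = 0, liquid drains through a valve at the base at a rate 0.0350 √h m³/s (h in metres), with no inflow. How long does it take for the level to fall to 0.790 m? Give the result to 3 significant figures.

167 s

With no inflow, A dh/dt = −0.0350 √h.
This is separable: 2 d(√h)/dt = −0.0350/A, so √h = √h₀ − (0.0350/(2A)) t.
t = 2A(√h₀ − √h)/0.0350 = 2·7.30·(√1.66 − √0.790)/0.0350
  = 14.600 × (1.2884 − 0.88882) / 0.0350 = 166.69 s.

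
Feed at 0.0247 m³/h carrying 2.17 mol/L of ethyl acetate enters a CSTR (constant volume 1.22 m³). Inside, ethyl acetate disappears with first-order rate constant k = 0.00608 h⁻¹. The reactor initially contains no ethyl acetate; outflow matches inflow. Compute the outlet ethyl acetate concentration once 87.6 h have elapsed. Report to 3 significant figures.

Species balance: V dC/dt = Q C_in − Q C − k V C.
This is linear with rate a = Q/V + k = 0.026326 h⁻¹.
C_ss = Q C_in/(Q + kV) = 1.6688 mol/L; C(t) = C_ss + (C₀ − C_ss) e^(−a t).
C(87.6) = 1.6688 + (-1.6688)·e^(−0.026326·87.6) = 1.6688 + (-1.6688)·0.099644 = 1.5025 mol/L.

1.50 mol/L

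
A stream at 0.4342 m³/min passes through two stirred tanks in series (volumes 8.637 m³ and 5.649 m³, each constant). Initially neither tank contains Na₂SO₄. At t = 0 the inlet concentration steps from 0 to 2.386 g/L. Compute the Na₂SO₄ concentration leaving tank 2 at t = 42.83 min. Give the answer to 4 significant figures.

Each tank obeys Vᵢ dCᵢ/dt = Q(Cᵢ₋₁ − Cᵢ), so τᵢ = Vᵢ/Q.
τ₁ = 8.637/0.4342 = 19.8918 min; τ₂ = 5.649/0.4342 = 13.0101 min.
Solving the cascade with C₁(0)=C₂(0)=0 gives C₂(t) = C_in[1 − (τ₁ e^(−t/τ₁) − τ₂ e^(−t/τ₂))/(τ₁ − τ₂)].
At t = 42.83: e^(−t/τ₁) = 0.116117, e^(−t/τ₂) = 0.0371776.
C₂ = 2.386·[1 − (19.8918·0.116117 − 13.0101·0.0371776)/(6.88162)] = 2.386·0.734642 = 1.75286 g/L.

1.753 g/L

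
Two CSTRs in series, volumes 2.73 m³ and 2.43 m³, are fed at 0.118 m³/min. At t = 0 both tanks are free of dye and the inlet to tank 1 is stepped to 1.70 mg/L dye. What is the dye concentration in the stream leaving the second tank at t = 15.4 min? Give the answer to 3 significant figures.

Species balance on tank i: dCᵢ/dt = (Cᵢ₋₁ − Cᵢ)/τᵢ with τᵢ = Vᵢ/Q.
τ₁ = 2.73/0.118 = 23.136 min; τ₂ = 2.43/0.118 = 20.593 min.
Solving the cascade with C₁(0)=C₂(0)=0 gives C₂(t) = C_in[1 − (τ₁ e^(−t/τ₁) − τ₂ e^(−t/τ₂))/(τ₁ − τ₂)].
At t = 15.4: e^(−t/τ₁) = 0.51394, e^(−t/τ₂) = 0.47340.
C₂ = 1.70·[1 − (23.136·0.51394 − 20.593·0.47340)/(2.5424)] = 1.70·0.15763 = 0.26798 mg/L.

0.268 mg/L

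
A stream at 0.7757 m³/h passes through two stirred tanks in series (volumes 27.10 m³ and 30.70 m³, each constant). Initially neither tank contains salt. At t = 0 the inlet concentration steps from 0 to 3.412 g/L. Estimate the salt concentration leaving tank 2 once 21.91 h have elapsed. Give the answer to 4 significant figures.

Species balance on tank i: dCᵢ/dt = (Cᵢ₋₁ − Cᵢ)/τᵢ with τᵢ = Vᵢ/Q.
τ₁ = 27.10/0.7757 = 34.9362 h; τ₂ = 30.70/0.7757 = 39.5772 h.
Solving the cascade with C₁(0)=C₂(0)=0 gives C₂(t) = C_in[1 − (τ₁ e^(−t/τ₁) − τ₂ e^(−t/τ₂))/(τ₁ − τ₂)].
At t = 21.91: e^(−t/τ₁) = 0.534115, e^(−t/τ₂) = 0.574875.
C₂ = 3.412·[1 − (34.9362·0.534115 − 39.5772·0.574875)/(-4.64097)] = 3.412·0.118293 = 0.403616 g/L.

0.4036 g/L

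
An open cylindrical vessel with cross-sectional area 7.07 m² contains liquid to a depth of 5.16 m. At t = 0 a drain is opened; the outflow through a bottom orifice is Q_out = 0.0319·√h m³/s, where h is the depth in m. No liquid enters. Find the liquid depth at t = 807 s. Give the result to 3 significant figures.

0.203 m

With no inflow, A dh/dt = −0.0319 √h.
Separate and integrate: 2(√h − √h₀) = −(0.0319/A) t.
√h = √5.16 − 0.0319·807/(2·7.07) = 2.2716 − 1.8206 = 0.45096.
h = 0.45096² = 0.20337 m.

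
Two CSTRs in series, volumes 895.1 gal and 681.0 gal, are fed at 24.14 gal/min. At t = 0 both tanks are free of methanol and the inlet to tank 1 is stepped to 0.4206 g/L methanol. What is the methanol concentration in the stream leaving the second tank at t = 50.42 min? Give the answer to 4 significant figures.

0.1932 g/L

Each tank obeys Vᵢ dCᵢ/dt = Q(Cᵢ₋₁ − Cᵢ), so τᵢ = Vᵢ/Q.
τ₁ = 895.1/24.14 = 37.0795 min; τ₂ = 681.0/24.14 = 28.2104 min.
Tank 1: C₁ = C_in(1 − e^(−t/τ₁)). Tank 2 (τ₁ ≠ τ₂): C₂ = C_in[1 − (τ₁ e^(−t/τ₁) − τ₂ e^(−t/τ₂))/(τ₁ − τ₂)].
At t = 50.42: e^(−t/τ₁) = 0.256717, e^(−t/τ₂) = 0.167415.
C₂ = 0.4206·[1 − (37.0795·0.256717 − 28.2104·0.167415)/(8.86910)] = 0.4206·0.459233 = 0.193153 g/L.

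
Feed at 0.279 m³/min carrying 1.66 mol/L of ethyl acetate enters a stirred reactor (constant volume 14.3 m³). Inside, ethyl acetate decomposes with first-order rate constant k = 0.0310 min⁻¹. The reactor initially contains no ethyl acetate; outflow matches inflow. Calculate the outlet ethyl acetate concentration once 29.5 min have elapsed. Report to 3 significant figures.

0.497 mol/L

Species balance: V dC/dt = Q C_in − Q C − k V C.
This is linear with rate a = Q/V + k = 0.050510 min⁻¹.
C_ss = Q C_in/(Q + kV) = 0.64120 mol/L; C(t) = C_ss + (C₀ − C_ss) e^(−a t).
C(29.5) = 0.64120 + (-0.64120)·e^(−0.050510·29.5) = 0.64120 + (-0.64120)·0.22536 = 0.49670 mol/L.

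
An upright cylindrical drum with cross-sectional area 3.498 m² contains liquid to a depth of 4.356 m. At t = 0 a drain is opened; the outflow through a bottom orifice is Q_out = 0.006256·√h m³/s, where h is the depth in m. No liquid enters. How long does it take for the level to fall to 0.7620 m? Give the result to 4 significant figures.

Accumulation of liquid (constant cross-section A): A dh/dt = −0.006256 √h.
∫ h^(−1/2) dh = −(0.006256/A) ∫ dt, giving 2√h = 2√h₀ − (0.006256/A) t.
t = 2A(√h₀ − √h)/0.006256 = 2·3.498·(√4.356 − √0.7620)/0.006256
  = 6.99600 × (2.08710 − 0.872926) / 0.006256 = 1357.80 s.

1358 s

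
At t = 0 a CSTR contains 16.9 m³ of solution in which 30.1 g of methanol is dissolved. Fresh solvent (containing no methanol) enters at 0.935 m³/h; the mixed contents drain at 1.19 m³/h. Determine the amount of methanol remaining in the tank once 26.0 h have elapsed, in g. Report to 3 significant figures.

2.95 g

Let m(t) be the amount of methanol. Volume: V(t) = V₀ + (Q_in − Q_out) t = 16.9 − 0.25500 t; V(26.0) = 10.270 m³.
Species balance (pure solvent in): dm/dt = −Q_out · m/V(t).
Separate: dm/m = −Q_out dt/V(t) ⇒ ln(m/m₀) = −(Q_out/(Q_in−Q_out)) ln(V/V₀).
m = m₀ (V₀/V)^(Q_out/(Q_in−Q_out)) = 30.1 × (16.9/10.270)^(-4.6667) = 2.9450 g.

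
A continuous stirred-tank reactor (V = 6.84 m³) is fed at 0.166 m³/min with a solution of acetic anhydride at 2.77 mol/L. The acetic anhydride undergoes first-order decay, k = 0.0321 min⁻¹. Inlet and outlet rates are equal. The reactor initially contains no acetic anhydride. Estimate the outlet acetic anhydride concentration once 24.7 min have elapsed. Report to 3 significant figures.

V dC/dt = Q(C_in − C) − k V C.
This is linear with rate a = Q/V + k = 0.056369 min⁻¹.
C_ss = Q C_in/(Q + kV) = 1.1926 mol/L; C(t) = C_ss + (C₀ − C_ss) e^(−a t).
C(24.7) = 1.1926 + (-1.1926)·e^(−0.056369·24.7) = 1.1926 + (-1.1926)·0.24850 = 0.89623 mol/L.

0.896 mol/L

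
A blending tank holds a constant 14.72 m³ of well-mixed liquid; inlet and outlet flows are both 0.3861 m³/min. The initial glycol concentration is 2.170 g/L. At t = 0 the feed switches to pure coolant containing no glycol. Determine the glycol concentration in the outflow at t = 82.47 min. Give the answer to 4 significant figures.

0.2495 g/L

Mass balance on the solute (V constant): V dC/dt = Q(C_in − C).
So dC/dt = (C_in − C)/τ with τ = V/Q = 14.72/0.3861 = 38.1248 min.
C approaches C_in exponentially: C(t) = C_in + (C₀ − C_in) e^(−t/τ).
C(82.47) = 0 + (2.170 − 0)·e^(−82.47/38.1248) = 0 + (2.17000)·0.114962 = 0.249467 g/L.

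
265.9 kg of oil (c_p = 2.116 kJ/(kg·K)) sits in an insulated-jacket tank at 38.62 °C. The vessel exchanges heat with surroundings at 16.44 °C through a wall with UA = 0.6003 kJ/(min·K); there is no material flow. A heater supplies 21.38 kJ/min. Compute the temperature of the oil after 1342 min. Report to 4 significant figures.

48.85 °C

First-law balance (no shaft work): M c_p dT/dt = −UA(T − T_amb) + Q̇.
dT/dt = (T_ss − T)/τ with T_ss = T_amb + Q̇/UA = 16.44 + 21.38/0.6003 = 52.0555 °C, τ = M c_p/UA = 265.9·2.116/0.6003 = 937.272 min.
This is linear first-order; T(t) = T_ss + (T₀ − T_ss) e^(−t/τ).
T(1342) = 52.0555 + (-13.4355)·0.238875 = 48.8461 °C.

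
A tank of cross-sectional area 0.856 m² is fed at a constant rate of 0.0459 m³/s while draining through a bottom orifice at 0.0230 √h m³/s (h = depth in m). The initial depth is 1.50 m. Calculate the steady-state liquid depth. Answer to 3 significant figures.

3.98 m

Level balance: A dh/dt = 0.0459 − 0.0230 √h. Setting dh/dt = 0:
Q_in = 0.0230 √h_ss ⇒ √h_ss = 0.0459/0.0230 = 1.9957.
h_ss = 1.9957² = 3.9826 m. (Since h₀ = 1.50 m < h_ss, the level will rise toward this value.)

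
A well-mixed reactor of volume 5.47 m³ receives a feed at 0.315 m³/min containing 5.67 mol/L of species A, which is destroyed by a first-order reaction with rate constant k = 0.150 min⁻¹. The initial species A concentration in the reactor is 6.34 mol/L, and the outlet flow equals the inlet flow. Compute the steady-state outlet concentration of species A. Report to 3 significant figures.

Species balance: V dC/dt = Q C_in − Q C − k V C.
At steady state: 0 = Q C_in − (Q + kV) C_ss, so C_ss = Q C_in/(Q + kV).
C_ss = 0.315·5.67/(0.315 + 0.150·5.47) = 1.7860/1.1355 = 1.5729 mol/L.

1.57 mol/L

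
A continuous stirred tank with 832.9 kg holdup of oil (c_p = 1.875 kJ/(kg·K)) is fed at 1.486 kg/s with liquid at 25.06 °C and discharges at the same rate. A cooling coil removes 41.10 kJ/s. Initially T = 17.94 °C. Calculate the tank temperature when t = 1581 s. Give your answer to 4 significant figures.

Energy balance: M c_p dT/dt = ṁ c_p (T_in − T) − 41.10.
Rearrange: dT/dt = (T_ss − T)/τ with τ = M/ṁ = 560.498 s and T_ss = T_in − Q̇/(ṁ c_p) = 10.3090 °C.
This is linear first-order; T(t) = T_ss + (T₀ − T_ss) e^(−t/τ).
T(1581) = 10.3090 + (7.63101)·e^(−1581/560.498) = 10.3090 + (7.63101)·0.0595639 = 10.7635 °C.

10.76 °C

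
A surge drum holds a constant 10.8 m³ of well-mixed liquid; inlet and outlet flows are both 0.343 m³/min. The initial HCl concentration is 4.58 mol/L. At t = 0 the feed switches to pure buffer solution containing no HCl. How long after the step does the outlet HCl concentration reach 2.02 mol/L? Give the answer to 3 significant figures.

Species balance: V dC/dt = Q(C_in − C) ⇒ τ = V/Q = 31.487 min.
C(t) = C_in + (C₀ − C_in) e^(−t/τ). Set C = 2.02 and solve for t:
e^(−t/τ) = (C − C_in)/(C₀ − C_in) = (2.02 − 0)/(4.58 − 0) = 0.44105
t = −τ ln(…) = 31.487 × 0.81860 = 25.775 min.

25.8 min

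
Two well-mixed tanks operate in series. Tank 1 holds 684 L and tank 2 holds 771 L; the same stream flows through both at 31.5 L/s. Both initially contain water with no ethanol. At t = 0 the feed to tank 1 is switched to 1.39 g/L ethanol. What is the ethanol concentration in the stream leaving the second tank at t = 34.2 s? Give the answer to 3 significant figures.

0.606 g/L

Species balance on tank i: dCᵢ/dt = (Cᵢ₋₁ − Cᵢ)/τᵢ with τᵢ = Vᵢ/Q.
τ₁ = 684/31.5 = 21.714 s; τ₂ = 771/31.5 = 24.476 s.
Tank 1: C₁ = C_in(1 − e^(−t/τ₁)). Tank 2 (τ₁ ≠ τ₂): C₂ = C_in[1 − (τ₁ e^(−t/τ₁) − τ₂ e^(−t/τ₂))/(τ₁ − τ₂)].
At t = 34.2: e^(−t/τ₁) = 0.20701, e^(−t/τ₂) = 0.24727.
C₂ = 1.39·[1 − (21.714·0.20701 − 24.476·0.24727)/(-2.7619)] = 1.39·0.43619 = 0.60630 g/L.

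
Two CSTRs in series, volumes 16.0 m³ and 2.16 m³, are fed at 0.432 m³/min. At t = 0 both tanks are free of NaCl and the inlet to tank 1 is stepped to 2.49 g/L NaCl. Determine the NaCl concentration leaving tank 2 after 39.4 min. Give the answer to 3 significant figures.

1.50 g/L

Time constants: τᵢ = Vᵢ/Q for each well-mixed tank.
τ₁ = 16.0/0.432 = 37.037 min; τ₂ = 2.16/0.432 = 5.0000 min.
Tank 1: C₁ = C_in(1 − e^(−t/τ₁)). Tank 2 (τ₁ ≠ τ₂): C₂ = C_in[1 − (τ₁ e^(−t/τ₁) − τ₂ e^(−t/τ₂))/(τ₁ − τ₂)].
At t = 39.4: e^(−t/τ₁) = 0.34514, e^(−t/τ₂) = 0.00037823.
C₂ = 2.49·[1 − (37.037·0.34514 − 5.0000·0.00037823)/(32.037)] = 2.49·0.60105 = 1.4966 g/L.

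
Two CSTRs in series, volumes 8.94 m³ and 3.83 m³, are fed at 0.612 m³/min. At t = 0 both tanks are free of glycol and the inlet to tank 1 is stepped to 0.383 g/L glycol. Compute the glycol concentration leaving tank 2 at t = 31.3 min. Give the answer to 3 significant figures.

0.306 g/L

Species balance on tank i: dCᵢ/dt = (Cᵢ₋₁ − Cᵢ)/τᵢ with τᵢ = Vᵢ/Q.
τ₁ = 8.94/0.612 = 14.608 min; τ₂ = 3.83/0.612 = 6.2582 min.
Solving the cascade with C₁(0)=C₂(0)=0 gives C₂(t) = C_in[1 − (τ₁ e^(−t/τ₁) − τ₂ e^(−t/τ₂))/(τ₁ − τ₂)].
At t = 31.3: e^(−t/τ₁) = 0.11734, e^(−t/τ₂) = 0.0067281.
C₂ = 0.383·[1 − (14.608·0.11734 − 6.2582·0.0067281)/(8.3497)] = 0.383·0.79976 = 0.30631 g/L.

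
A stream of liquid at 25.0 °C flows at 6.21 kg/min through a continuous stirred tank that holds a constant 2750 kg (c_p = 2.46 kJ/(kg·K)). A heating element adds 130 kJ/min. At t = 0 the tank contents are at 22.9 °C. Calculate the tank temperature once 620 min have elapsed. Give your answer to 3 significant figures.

30.9 °C

Energy balance: M c_p dT/dt = ṁ c_p (T_in − T) + 130.
τ = M/ṁ = 442.83 min; T_ss = T_in + Q̇/(ṁ c_p) = 25.0 + 130/(6.21·2.46) = 33.510 °C.
Solution: T(t) = T_ss + (T₀ − T_ss) e^(−t/τ).
T(620) = 33.510 + (-10.610)·e^(−620/442.83) = 33.510 + (-10.610)·0.24658 = 30.894 °C.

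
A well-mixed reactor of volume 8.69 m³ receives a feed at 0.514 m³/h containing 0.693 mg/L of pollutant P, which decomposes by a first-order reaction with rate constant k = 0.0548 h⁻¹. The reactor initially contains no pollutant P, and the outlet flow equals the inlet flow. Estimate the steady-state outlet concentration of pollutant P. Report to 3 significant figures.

V dC/dt = Q(C_in − C) − k V C.
Steady state (dC/dt = 0): C_ss = Q C_in/(Q + kV) = C_in/(1 + kV/Q).
C_ss = 0.514·0.693/(0.514 + 0.0548·8.69) = 0.35620/0.99021 = 0.35972 mg/L.

0.360 mg/L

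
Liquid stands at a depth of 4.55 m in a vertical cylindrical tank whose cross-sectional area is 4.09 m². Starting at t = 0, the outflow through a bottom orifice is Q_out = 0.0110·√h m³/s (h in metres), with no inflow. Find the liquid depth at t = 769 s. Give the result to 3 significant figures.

1.21 m

A dh/dt = −Q_out = −0.0110 √h.
This is separable: 2 d(√h)/dt = −0.0110/A, so √h = √h₀ − (0.0110/(2A)) t.
√h = √4.55 − 0.0110·769/(2·4.09) = 2.1331 − 1.0341 = 1.0990.
h = 1.0990² = 1.2077 m.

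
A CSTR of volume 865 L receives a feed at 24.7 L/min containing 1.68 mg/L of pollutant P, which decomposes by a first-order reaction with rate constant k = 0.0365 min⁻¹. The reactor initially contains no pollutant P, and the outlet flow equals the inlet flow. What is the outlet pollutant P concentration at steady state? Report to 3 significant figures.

0.737 mg/L

Species balance: V dC/dt = Q C_in − Q C − k V C.
Steady state (dC/dt = 0): C_ss = Q C_in/(Q + kV) = C_in/(1 + kV/Q).
C_ss = 24.7·1.68/(24.7 + 0.0365·865) = 41.496/56.272 = 0.73741 mg/L.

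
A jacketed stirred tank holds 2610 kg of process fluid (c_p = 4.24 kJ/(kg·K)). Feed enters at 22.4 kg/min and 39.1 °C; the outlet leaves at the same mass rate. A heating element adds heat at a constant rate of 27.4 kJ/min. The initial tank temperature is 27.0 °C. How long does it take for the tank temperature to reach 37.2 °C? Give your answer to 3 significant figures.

202 min

M c_p dT/dt = ṁ c_p (T_in − T) + Q̇.
τ = M/ṁ = 116.52 min; T_ss = T_in + Q̇/(ṁ c_p) = 39.388 °C.
T(t) = T_ss + (T₀ − T_ss) e^(−t/τ). Set T = 37.2:
e^(−t/τ) = (37.2 − 39.388)/(27.0 − 39.388) = 0.17666
t = −116.52 · ln(0.17666) = 201.99 min.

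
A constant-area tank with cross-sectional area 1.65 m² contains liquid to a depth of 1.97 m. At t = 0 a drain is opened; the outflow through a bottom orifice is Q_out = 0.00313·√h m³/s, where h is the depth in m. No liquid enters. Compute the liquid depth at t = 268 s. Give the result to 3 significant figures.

1.32 m

Unsteady balance on liquid volume: A dh/dt = −0.00313 √h.
Separate and integrate: 2(√h − √h₀) = −(0.00313/A) t.
√h = √1.97 − 0.00313·268/(2·1.65) = 1.4036 − 0.25419 = 1.1494.
h = 1.1494² = 1.3211 m.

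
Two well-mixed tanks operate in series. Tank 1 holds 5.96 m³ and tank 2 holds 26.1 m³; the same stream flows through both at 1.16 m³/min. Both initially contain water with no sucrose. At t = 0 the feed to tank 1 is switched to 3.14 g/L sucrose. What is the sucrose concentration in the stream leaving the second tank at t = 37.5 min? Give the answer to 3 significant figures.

2.37 g/L

Time constants: τᵢ = Vᵢ/Q for each well-mixed tank.
τ₁ = 5.96/1.16 = 5.1379 min; τ₂ = 26.1/1.16 = 22.500 min.
Tank 1: C₁ = C_in(1 − e^(−t/τ₁)). Tank 2 (τ₁ ≠ τ₂): C₂ = C_in[1 − (τ₁ e^(−t/τ₁) − τ₂ e^(−t/τ₂))/(τ₁ − τ₂)].
At t = 37.5: e^(−t/τ₁) = 0.00067645, e^(−t/τ₂) = 0.18888.
C₂ = 3.14·[1 − (5.1379·0.00067645 − 22.500·0.18888)/(-17.362)] = 3.14·0.75543 = 2.3721 g/L.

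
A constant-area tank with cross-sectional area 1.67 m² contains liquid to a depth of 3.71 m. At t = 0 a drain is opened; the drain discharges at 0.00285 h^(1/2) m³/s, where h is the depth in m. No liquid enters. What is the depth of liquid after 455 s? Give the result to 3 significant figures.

2.37 m

With no inflow, A dh/dt = −0.00285 √h.
∫ h^(−1/2) dh = −(0.00285/A) ∫ dt, giving 2√h = 2√h₀ − (0.00285/A) t.
√h = √3.71 − 0.00285·455/(2·1.67) = 1.9261 − 0.38825 = 1.5379.
h = 1.5379² = 2.3651 m.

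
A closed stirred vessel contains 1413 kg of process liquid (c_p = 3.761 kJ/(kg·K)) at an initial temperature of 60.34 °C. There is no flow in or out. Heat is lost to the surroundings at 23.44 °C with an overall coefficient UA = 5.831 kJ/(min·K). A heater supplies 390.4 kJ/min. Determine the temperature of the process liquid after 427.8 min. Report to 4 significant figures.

Lumped-capacitance energy balance: M c_p dT/dt = UA(T_amb − T) + Q̇.
dT/dt = (T_ss − T)/τ with T_ss = T_amb + Q̇/UA = 23.44 + 390.4/5.831 = 90.3925 °C, τ = M c_p/UA = 1413·3.761/5.831 = 911.386 min.
Solution: T(t) = T_ss + (T₀ − T_ss) e^(−t/τ).
T(427.8) = 90.3925 + (-30.0525)·0.625381 = 71.5982 °C.

71.60 °C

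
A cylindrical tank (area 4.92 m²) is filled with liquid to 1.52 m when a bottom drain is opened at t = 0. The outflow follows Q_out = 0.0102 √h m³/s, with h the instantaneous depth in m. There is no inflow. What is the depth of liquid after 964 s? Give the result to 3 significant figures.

0.0546 m

A dh/dt = −Q_out = −0.0102 √h.
Separate and integrate: 2(√h − √h₀) = −(0.0102/A) t.
√h = √1.52 − 0.0102·964/(2·4.92) = 1.2329 − 0.99927 = 0.23361.
h = 0.23361² = 0.054576 m.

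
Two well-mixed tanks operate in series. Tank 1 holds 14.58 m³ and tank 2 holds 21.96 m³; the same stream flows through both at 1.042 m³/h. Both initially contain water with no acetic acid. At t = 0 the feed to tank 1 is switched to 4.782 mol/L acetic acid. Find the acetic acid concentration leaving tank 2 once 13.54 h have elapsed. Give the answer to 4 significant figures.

Time constants: τᵢ = Vᵢ/Q for each well-mixed tank.
τ₁ = 14.58/1.042 = 13.9923 h; τ₂ = 21.96/1.042 = 21.0749 h.
Solving the cascade with C₁(0)=C₂(0)=0 gives C₂(t) = C_in[1 − (τ₁ e^(−t/τ₁) − τ₂ e^(−t/τ₂))/(τ₁ − τ₂)].
At t = 13.54: e^(−t/τ₁) = 0.379966, e^(−t/τ₂) = 0.525991.
C₂ = 4.782·[1 − (13.9923·0.379966 − 21.0749·0.525991)/(-7.08253)] = 4.782·0.185521 = 0.887164 mol/L.

0.8872 mol/L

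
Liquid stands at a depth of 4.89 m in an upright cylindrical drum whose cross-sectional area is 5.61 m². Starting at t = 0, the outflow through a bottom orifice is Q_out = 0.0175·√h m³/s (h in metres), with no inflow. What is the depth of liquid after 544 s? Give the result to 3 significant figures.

With no inflow, A dh/dt = −0.0175 √h.
Separate and integrate: 2(√h − √h₀) = −(0.0175/A) t.
√h = √4.89 − 0.0175·544/(2·5.61) = 2.2113 − 0.84848 = 1.3628.
h = 1.3628² = 1.8574 m.

1.86 m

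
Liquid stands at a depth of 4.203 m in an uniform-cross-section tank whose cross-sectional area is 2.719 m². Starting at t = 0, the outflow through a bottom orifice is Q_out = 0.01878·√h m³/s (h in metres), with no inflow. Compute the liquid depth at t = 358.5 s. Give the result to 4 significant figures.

With no inflow, A dh/dt = −0.01878 √h.
This is separable: 2 d(√h)/dt = −0.01878/A, so √h = √h₀ − (0.01878/(2A)) t.
√h = √4.203 − 0.01878·358.5/(2·2.719) = 2.05012 − 1.23807 = 0.812051.
h = 0.812051² = 0.659427 m.

0.6594 m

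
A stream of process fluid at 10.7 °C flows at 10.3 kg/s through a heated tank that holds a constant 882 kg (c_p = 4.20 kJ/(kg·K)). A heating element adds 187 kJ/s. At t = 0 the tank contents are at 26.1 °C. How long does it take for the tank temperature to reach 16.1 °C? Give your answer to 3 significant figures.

M c_p dT/dt = ṁ c_p (T_in − T) + Q̇.
τ = M/ṁ = 85.631 s; T_ss = T_in + Q̇/(ṁ c_p) = 15.023 °C.
T(t) = T_ss + (T₀ − T_ss) e^(−t/τ). Set T = 16.1:
e^(−t/τ) = (16.1 − 15.023)/(26.1 − 15.023) = 0.097253
t = −85.631 · ln(0.097253) = 199.56 s.

200 s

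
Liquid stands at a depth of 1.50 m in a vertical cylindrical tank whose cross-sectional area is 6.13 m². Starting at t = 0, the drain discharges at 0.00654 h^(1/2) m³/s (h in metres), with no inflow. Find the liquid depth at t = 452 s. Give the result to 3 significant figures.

0.968 m

Mass balance (ρ constant): A dh/dt = −0.00654 √h.
This is separable: 2 d(√h)/dt = −0.00654/A, so √h = √h₀ − (0.00654/(2A)) t.
√h = √1.50 − 0.00654·452/(2·6.13) = 1.2247 − 0.24112 = 0.98363.
h = 0.98363² = 0.96753 m.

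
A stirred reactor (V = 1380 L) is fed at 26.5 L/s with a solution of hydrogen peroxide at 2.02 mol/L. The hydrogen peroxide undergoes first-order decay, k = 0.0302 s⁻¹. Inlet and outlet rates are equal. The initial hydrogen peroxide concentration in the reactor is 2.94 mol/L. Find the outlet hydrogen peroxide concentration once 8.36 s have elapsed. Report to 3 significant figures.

2.21 mol/L

Accumulation = in − out − consumed: V dC/dt = Q C_in − Q C − k V C.
dC/dt = (Q/V) C_in − (Q/V + k) C; effective rate a = Q/V + k = 0.019203 + 0.0302 = 0.049403 s⁻¹.
C_ss = Q C_in/(Q + kV) = 0.78517 mol/L; C(t) = C_ss + (C₀ − C_ss) e^(−a t).
C(8.36) = 0.78517 + (2.1548)·e^(−0.049403·8.36) = 0.78517 + (2.1548)·0.66166 = 2.2109 mol/L.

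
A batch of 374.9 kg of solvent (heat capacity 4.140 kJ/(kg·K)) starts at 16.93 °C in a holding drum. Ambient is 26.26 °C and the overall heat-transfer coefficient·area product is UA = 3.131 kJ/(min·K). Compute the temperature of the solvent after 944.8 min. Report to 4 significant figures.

24.87 °C

M c_p dT/dt = −UA(T − T_amb).
dT/dt = (T_ss − T)/τ with T_ss = T_amb = 26.2600 °C, τ = M c_p/UA = 374.9·4.140/3.131 = 495.716 min.
T approaches T_ss exponentially: T(t) = T_ss + (T₀ − T_ss) e^(−t/τ).
T(944.8) = 26.2600 + (-9.33000)·0.148684 = 24.8728 °C.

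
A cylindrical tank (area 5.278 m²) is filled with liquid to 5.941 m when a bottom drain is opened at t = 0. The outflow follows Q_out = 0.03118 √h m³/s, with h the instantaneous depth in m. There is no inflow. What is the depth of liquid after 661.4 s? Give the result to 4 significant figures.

0.2341 m

A dh/dt = −Q_out = −0.03118 √h.
This is separable: 2 d(√h)/dt = −0.03118/A, so √h = √h₀ − (0.03118/(2A)) t.
√h = √5.941 − 0.03118·661.4/(2·5.278) = 2.43742 − 1.95362 = 0.483793.
h = 0.483793² = 0.234056 m.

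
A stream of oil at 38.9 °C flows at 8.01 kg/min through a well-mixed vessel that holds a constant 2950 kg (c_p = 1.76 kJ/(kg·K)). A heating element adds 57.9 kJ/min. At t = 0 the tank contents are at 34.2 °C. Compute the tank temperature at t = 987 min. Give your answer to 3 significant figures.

42.4 °C

M c_p dT/dt = ṁ c_p (T_in − T) + Q̇.
τ = M/ṁ = 368.29 min; T_ss = T_in + Q̇/(ṁ c_p) = 38.9 + 57.9/(8.01·1.76) = 43.007 °C.
Solution: T(t) = T_ss + (T₀ − T_ss) e^(−t/τ).
T(987) = 43.007 + (-8.8071)·e^(−987/368.29) = 43.007 + (-8.8071)·0.068566 = 42.403 °C.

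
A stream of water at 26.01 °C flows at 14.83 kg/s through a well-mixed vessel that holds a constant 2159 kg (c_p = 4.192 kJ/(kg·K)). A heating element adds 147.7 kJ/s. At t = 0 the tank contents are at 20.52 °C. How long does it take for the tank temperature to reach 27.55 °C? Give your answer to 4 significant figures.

M c_p dT/dt = ṁ c_p (T_in − T) + Q̇.
τ = M/ṁ = 145.583 s; T_ss = T_in + Q̇/(ṁ c_p) = 28.3858 °C.
T(t) = T_ss + (T₀ − T_ss) e^(−t/τ). Set T = 27.55:
e^(−t/τ) = (27.55 − 28.3858)/(20.52 − 28.3858) = 0.106263
t = −145.583 · ln(0.106263) = 326.375 s.

326.4 s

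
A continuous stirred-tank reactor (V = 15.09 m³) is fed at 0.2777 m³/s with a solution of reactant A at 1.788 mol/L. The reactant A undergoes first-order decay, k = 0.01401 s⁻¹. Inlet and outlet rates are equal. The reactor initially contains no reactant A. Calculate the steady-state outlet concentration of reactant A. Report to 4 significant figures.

1.015 mol/L

V dC/dt = Q(C_in − C) − k V C.
Steady state (dC/dt = 0): C_ss = Q C_in/(Q + kV) = C_in/(1 + kV/Q).
C_ss = 0.2777·1.788/(0.2777 + 0.01401·15.09) = 0.496528/0.489111 = 1.01516 mol/L.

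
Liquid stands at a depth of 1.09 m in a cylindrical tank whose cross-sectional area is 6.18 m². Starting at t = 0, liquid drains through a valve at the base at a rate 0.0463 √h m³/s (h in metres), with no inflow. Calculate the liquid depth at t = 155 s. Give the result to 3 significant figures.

With no inflow, A dh/dt = −0.0463 √h.
∫ h^(−1/2) dh = −(0.0463/A) ∫ dt, giving 2√h = 2√h₀ − (0.0463/A) t.
√h = √1.09 − 0.0463·155/(2·6.18) = 1.0440 − 0.58062 = 0.46341.
h = 0.46341² = 0.21475 m.

0.215 m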